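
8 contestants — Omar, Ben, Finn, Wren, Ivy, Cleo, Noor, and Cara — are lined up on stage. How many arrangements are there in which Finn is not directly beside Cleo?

30240

There are 8! = 40320 arrangements in all. If Finn and Cleo are adjacent, merging them into one block gives 2·(7)! = 10080 arrangements.
So 40320 − 10080 = 30240 arrangements keep them apart.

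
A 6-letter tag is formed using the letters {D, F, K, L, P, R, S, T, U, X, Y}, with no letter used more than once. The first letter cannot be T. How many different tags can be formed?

302400

The first letter has 11−1 = 10 choices (anything except T).
The remaining 5 letters are filled from the other 10 symbols without repetition: 10 × 9 × 8 × 7 × 6 = 30240.
Total: 10 × 30240 = 302400.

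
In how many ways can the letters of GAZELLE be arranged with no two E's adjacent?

900

Total arrangements of GAZELLE: 7!/(2!·2!) = 1260.
If the two E's are adjacent, glue them into one block, leaving 6 items to arrange: (6)!/(2!) = 360 ways.
Subtracting, 1260 − 360 = 900 arrangements keep the E's apart.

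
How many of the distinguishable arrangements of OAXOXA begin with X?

With the first slot taken by X, it remains to arrange the other 5 letters (OAOXA).
Those 5 letters have A appearing twice and O appearing twice, giving (5)!/(2!·2!) = 30.

30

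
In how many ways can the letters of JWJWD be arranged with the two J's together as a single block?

Treat the 2 copies of J as a single block. The multiset to arrange is then {JJ, D, W, W}, 4 items in all.
That gives (4)!/(2!) = 12 arrangements.

12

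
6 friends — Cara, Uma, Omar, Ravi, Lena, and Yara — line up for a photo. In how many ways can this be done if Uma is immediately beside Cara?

240

Glue Uma and Cara into one block (2 internal orders), leaving 5 units to arrange in a row.
That gives 2 × 5! = 2 × 120 = 240.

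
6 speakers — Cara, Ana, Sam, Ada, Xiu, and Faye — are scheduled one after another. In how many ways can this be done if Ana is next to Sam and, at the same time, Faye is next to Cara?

96

Treat {Ana,Sam} as one block (2 orders) and {Faye,Cara} as another (2 orders).
That leaves 4 units to arrange: 2 × 2 × 4! = 4 × 24 = 96.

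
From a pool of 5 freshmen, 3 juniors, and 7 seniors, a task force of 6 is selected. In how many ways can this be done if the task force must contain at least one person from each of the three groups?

3850

Unrestricted: C(15,6) = 5005 ways to pick any 6 of the 15.
Subtract selections that omit an entire group: no freshmen → C(10,6) = 210; no juniors → C(12,6) = 924; no seniors → C(8,6) = 28.
Add back selections omitting two groups (i.e. drawn from a single group): C(5,6) + C(3,6) + C(7,6) = 7.
By inclusion–exclusion: 5005 − 1162 + 7 = 3850.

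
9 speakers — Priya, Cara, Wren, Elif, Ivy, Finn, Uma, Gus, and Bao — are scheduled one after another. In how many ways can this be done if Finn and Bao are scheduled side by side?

Glue Finn and Bao into one block (2 internal orders), leaving 8 units to arrange in a row.
That gives 2 × 8! = 2 × 40320 = 80640.

80640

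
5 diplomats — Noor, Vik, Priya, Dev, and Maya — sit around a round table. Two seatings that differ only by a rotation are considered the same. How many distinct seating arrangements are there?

24

Seat Noor anywhere (absorbing the rotational symmetry), then permute the other 4: (4)! = 24.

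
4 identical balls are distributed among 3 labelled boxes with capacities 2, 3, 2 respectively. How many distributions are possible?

By stars and bars, unrestricted non-negative solutions to x_1+…+x_3 = 4 number C(4+2,2) = 15.
Subtract solutions that violate a single cap (substitute x_i' = x_i − (cap_i+1)): x_1 ≥ 3 gives C(3,2) = 3; x_2 ≥ 4 gives C(2,2) = 1; x_3 ≥ 3 gives C(3,2) = 3. Together 7.
No two caps can be exceeded simultaneously, so the pair terms are all 0.
By inclusion–exclusion the count is 15 − 7 + 0 = 8.

8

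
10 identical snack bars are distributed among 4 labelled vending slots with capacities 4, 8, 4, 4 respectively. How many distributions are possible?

117

Ignoring the caps, the number of non-negative solutions to x_1+…+x_4 = 10 is C(13,3) = 286.
Subtract solutions that violate a single cap (substitute x_i' = x_i − (cap_i+1)): x_1 ≥ 5 gives C(8,3) = 56; x_2 ≥ 9 gives C(4,3) = 4; x_3 ≥ 5 gives C(8,3) = 56; x_4 ≥ 5 gives C(8,3) = 56. Together 172.
Add back pairs where two caps are both exceeded: 0 + 1 + 1 + 0 + 0 + 1 = 3.
By inclusion–exclusion the count is 286 − 172 + 3 = 117.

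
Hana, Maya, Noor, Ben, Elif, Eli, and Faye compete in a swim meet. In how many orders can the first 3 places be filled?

210

This is an ordered selection of 3 from 7: P(7,3).
That gives 7 × 6 × 5 = 210.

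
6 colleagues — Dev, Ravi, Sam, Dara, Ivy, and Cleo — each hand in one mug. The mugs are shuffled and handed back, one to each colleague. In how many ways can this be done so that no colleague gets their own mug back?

This is the derangement count D_6: permutations of 6 items with no fixed point.
By inclusion–exclusion this is Σ_{j=0}^{6} (−1)^j C(6,j)·(6−j)!.
Computing: 720 − 720 + 360 − 120 + 30 − 6 + 1 = 265.

265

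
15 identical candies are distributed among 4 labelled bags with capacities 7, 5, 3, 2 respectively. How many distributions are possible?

Ignoring the caps, the number of non-negative solutions to x_1+…+x_4 = 15 is C(18,3) = 816.
Subtract solutions that violate a single cap (substitute x_i' = x_i − (cap_i+1)): x_1 ≥ 8 gives C(10,3) = 120; x_2 ≥ 6 gives C(12,3) = 220; x_3 ≥ 4 gives C(14,3) = 364; x_4 ≥ 3 gives C(15,3) = 455. Together 1159.
Add back pairs where two caps are both exceeded: 4 + 20 + 35 + 56 + 84 + 165 = 364.
Subtract triples: 0 + 0 + 1 + 10 = 11.
By inclusion–exclusion the count is 816 − 1159 + 364 − 11 = 10.

10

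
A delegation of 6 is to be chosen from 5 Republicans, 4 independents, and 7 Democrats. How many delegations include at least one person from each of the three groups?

With no constraint there are C(16,6) = 8008 possible selections.
Subtract selections that omit an entire group: no Republicans → C(11,6) = 462; no independents → C(12,6) = 924; no Democrats → C(9,6) = 84.
Add back selections omitting two groups (i.e. drawn from a single group): C(5,6) + C(4,6) + C(7,6) = 7.
By inclusion–exclusion: 8008 − 1470 + 7 = 6545.

6545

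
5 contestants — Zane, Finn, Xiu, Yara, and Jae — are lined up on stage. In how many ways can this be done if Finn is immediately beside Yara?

Place the 3 others and the Finn-Yara pair as 4 objects in a line; the pair has 2 internal arrangements.
So the count is 2·(4)! = 48.

48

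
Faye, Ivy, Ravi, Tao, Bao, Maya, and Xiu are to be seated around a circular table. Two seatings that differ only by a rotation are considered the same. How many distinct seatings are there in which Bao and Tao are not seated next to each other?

Without the restriction there are (6)! = 720 seatings.
Seatings with Bao beside Tao: treat them as a block with 2 internal orders, giving 2 × (5)! = 240.
Subtracting, 720 − 240 = 480.

480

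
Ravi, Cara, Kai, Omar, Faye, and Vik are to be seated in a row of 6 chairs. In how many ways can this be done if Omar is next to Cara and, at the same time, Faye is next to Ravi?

96

Treat {Omar,Cara} as one block (2 orders) and {Faye,Ravi} as another (2 orders).
That leaves 4 units to arrange: 2 × 2 × 4! = 4 × 24 = 96.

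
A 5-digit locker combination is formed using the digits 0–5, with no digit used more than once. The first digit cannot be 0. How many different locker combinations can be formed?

600

The first digit has 6−1 = 5 choices (anything except 0).
The remaining 4 digits are filled from the other 5 symbols without repetition: 5 × 4 × 3 × 2 = 120.
Total: 5 × 120 = 600.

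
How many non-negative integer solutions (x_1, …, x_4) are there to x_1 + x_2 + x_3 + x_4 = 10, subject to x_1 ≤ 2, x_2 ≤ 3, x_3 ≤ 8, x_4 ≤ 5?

68

Without the upper bounds there are C(13,3) = 286 ways to split 10 among 4 variables.
Subtract solutions that violate a single cap (substitute x_i' = x_i − (cap_i+1)): x_1 ≥ 3 gives C(10,3) = 120; x_2 ≥ 4 gives C(9,3) = 84; x_3 ≥ 9 gives C(4,3) = 4; x_4 ≥ 6 gives C(7,3) = 35. Together 243.
Add back pairs where two caps are both exceeded: 20 + 0 + 4 + 0 + 1 + 0 = 25.
By inclusion–exclusion the count is 286 − 243 + 25 = 68.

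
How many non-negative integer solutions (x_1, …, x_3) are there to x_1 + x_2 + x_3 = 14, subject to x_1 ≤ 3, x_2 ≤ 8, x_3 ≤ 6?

10

By stars and bars, unrestricted non-negative solutions to x_1+…+x_3 = 14 number C(14+2,2) = 120.
Subtract solutions that violate a single cap (substitute x_i' = x_i − (cap_i+1)): x_1 ≥ 4 gives C(12,2) = 66; x_2 ≥ 9 gives C(7,2) = 21; x_3 ≥ 7 gives C(9,2) = 36. Together 123.
Add back pairs where two caps are both exceeded: 3 + 10 + 0 = 13.
By inclusion–exclusion the count is 120 − 123 + 13 = 10.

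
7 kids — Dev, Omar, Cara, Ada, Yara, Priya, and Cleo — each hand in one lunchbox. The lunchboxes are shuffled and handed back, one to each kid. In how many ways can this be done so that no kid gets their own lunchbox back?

1854

Count assignments avoiding every fixed point. For any j of the 7 kids fixed to their own lunchbox, the other 7−j can be arranged in (7−j)! ways.
By inclusion–exclusion this is Σ_{j=0}^{7} (−1)^j C(7,j)·(7−j)!.
Computing: 5040 − 5040 + 2520 − 840 + 210 − 42 + 7 − 1 = 1854.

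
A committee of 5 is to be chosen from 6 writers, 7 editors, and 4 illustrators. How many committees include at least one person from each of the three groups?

Unrestricted: C(17,5) = 6188 ways to pick any 5 of the 17.
Selections missing a whole group: no writers → C(11,5) = 462; no editors → C(10,5) = 252; no illustrators → C(13,5) = 1287.
Add back selections omitting two groups (i.e. drawn from a single group): C(6,5) + C(7,5) + C(4,5) = 27.
By inclusion–exclusion: 6188 − 2001 + 27 = 4214.

4214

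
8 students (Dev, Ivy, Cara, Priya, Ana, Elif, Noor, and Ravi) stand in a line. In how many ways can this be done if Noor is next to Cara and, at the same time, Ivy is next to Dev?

2880

Treat {Noor,Cara} as one block (2 orders) and {Ivy,Dev} as another (2 orders).
That leaves 6 units to arrange: 2 × 2 × 6! = 4 × 720 = 2880.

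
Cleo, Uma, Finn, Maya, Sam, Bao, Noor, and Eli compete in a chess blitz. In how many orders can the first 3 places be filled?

336

There are 8 choices for 1st place, 7 for 2nd, and 6 for 3rd.
That gives 8 × 7 × 6 = 336.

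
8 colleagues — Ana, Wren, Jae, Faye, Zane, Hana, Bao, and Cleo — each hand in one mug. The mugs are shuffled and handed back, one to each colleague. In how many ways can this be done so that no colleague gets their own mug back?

Let Aᵢ be the assignments in which colleague i gets their own mug. We want the size of the complement of A₁∪…∪A_8.
By inclusion–exclusion this is Σ_{j=0}^{8} (−1)^j C(8,j)·(8−j)!.
Computing: 40320 − 40320 + 20160 − 6720 + 1680 − 336 + 56 − 8 + 1 = 14833.

14833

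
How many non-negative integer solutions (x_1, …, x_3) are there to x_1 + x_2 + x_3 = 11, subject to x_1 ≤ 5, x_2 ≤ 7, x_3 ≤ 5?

26

By stars and bars, unrestricted non-negative solutions to x_1+…+x_3 = 11 number C(11+2,2) = 78.
Subtract solutions that violate a single cap (substitute x_i' = x_i − (cap_i+1)): x_1 ≥ 6 gives C(7,2) = 21; x_2 ≥ 8 gives C(5,2) = 10; x_3 ≥ 6 gives C(7,2) = 21. Together 52.
No two caps can be exceeded simultaneously, so the pair terms are all 0.
By inclusion–exclusion the count is 78 − 52 + 0 = 26.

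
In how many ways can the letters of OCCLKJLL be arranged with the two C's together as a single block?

840

Treat the 2 copies of C as a single block. The multiset to arrange is then {CC, J, K, L, L, L, O}, 7 items in all.
That gives (7)!/(3!) = 840 arrangements.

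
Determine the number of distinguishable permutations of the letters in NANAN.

The 5 letters of NANAN have repeats: A appearing twice and N appearing 3 times.
Dividing 5! = 120 by 3!·2! = 12 for the repeated letters gives 10.

10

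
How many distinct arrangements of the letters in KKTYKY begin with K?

Fix K in the first position and arrange the remaining 5 letters.
Those 5 letters have K appearing twice and Y appearing twice, giving (5)!/(2!·2!) = 30.

30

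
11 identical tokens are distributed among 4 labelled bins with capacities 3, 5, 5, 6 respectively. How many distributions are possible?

Without the upper bounds there are C(14,3) = 364 ways to split 11 among 4 bins.
Subtract solutions that violate a single cap (substitute x_i' = x_i − (cap_i+1)): x_1 ≥ 4 gives C(10,3) = 120; x_2 ≥ 6 gives C(8,3) = 56; x_3 ≥ 6 gives C(8,3) = 56; x_4 ≥ 7 gives C(7,3) = 35. Together 267.
Add back pairs where two caps are both exceeded: 4 + 4 + 1 + 0 + 0 + 0 = 9.
By inclusion–exclusion the count is 364 − 267 + 9 = 106.

106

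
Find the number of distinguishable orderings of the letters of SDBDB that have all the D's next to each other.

12

Treat the 2 copies of D as a single block. The multiset to arrange is then {DD, B, B, S}, 4 items in all.
That gives (4)!/(2!) = 12 arrangements.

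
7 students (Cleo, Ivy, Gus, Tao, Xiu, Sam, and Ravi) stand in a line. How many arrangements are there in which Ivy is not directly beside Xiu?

There are 7! = 5040 arrangements in all. If Ivy and Xiu are adjacent, merging them into one block gives 2·(6)! = 1440 arrangements.
Complementary counting: 5040 − 1440 = 3600.

3600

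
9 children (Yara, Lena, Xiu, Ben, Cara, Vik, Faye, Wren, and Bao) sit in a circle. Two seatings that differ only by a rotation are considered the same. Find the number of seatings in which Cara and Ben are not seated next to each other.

30240

All circular seatings of 9 people number (8)! = 40320.
Those with Cara next to Ben: fuse the pair into one unit and seat 8 units around a circle — 2·(7)! = 10080.
Subtracting, 40320 − 10080 = 30240.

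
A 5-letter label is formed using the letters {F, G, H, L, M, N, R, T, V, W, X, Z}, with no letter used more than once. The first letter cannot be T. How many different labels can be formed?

87120

The first letter has 12−1 = 11 choices (anything except T).
The remaining 4 letters are filled from the other 11 symbols without repetition: 11 × 10 × 9 × 8 = 7920.
Total: 11 × 7920 = 87120.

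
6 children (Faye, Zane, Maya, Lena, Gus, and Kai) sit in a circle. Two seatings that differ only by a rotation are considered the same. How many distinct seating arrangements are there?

Seat Faye anywhere (absorbing the rotational symmetry), then permute the other 5: (5)! = 120.

120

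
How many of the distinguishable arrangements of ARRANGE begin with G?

With the first slot taken by G, it remains to arrange the other 6 letters (ARRANE).
Those 6 letters have A appearing twice and R appearing twice, giving (6)!/(2!·2!) = 180.

180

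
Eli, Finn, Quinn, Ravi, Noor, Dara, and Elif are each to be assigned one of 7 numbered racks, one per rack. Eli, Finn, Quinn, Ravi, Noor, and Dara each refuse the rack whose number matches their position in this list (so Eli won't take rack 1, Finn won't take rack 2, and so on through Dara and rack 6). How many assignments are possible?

Let Aᵢ (for 1 ≤ i ≤ 6) be the placements that put person i in their forbidden rack. Any j of these fix j positions, leaving (7−j)! ways to fill the rest, and there are C(6,j) ways to pick which j.
By inclusion–exclusion, the number of valid placements is Σ_{j=0}^{6} (−1)^j C(6,j)·(7−j)!.
Computing: 5040 − 4320 + 1800 − 480 + 90 − 12 + 1 = 2119.

2119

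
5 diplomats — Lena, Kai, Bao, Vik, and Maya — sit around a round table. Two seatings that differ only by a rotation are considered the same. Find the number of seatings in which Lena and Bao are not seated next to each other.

All circular seatings of 5 people number (4)! = 24.
Those with Lena next to Bao: fuse the pair into one unit and seat 4 units around a circle — 2·(3)! = 12.
Subtracting, 24 − 12 = 12.

12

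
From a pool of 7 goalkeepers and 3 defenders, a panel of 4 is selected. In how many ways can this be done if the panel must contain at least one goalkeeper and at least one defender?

175

With no constraint there are C(10,4) = 210 possible selections.
Subtract selections that omit an entire group: no goalkeepers → C(3,4) = 0; no defenders → C(7,4) = 35.
Both groups omitted at once is impossible, so 210 − 35 = 175.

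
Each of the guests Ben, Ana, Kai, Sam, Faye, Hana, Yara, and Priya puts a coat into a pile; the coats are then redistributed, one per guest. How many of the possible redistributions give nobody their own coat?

14833

Let Aᵢ be the assignments in which guest i gets their own coat. We want the size of the complement of A₁∪…∪A_8.
By inclusion–exclusion this is Σ_{j=0}^{8} (−1)^j C(8,j)·(8−j)!.
Computing: 40320 − 40320 + 20160 − 6720 + 1680 − 336 + 56 − 8 + 1 = 14833.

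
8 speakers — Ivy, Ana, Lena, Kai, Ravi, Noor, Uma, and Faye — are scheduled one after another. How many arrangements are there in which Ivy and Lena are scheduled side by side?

10080

Glue Ivy and Lena into one block (2 internal orders), leaving 7 units to arrange in a row.
So the count is 2·(7)! = 10080.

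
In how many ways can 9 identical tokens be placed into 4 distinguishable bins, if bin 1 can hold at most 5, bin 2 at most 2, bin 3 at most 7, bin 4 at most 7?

109

By stars and bars, unrestricted non-negative solutions to x_1+…+x_4 = 9 number C(9+3,3) = 220.
Subtract solutions that violate a single cap (substitute x_i' = x_i − (cap_i+1)): x_1 ≥ 6 gives C(6,3) = 20; x_2 ≥ 3 gives C(9,3) = 84; x_3 ≥ 8 gives C(4,3) = 4; x_4 ≥ 8 gives C(4,3) = 4. Together 112.
Add back pairs where two caps are both exceeded: 1 + 0 + 0 + 0 + 0 + 0 = 1.
By inclusion–exclusion the count is 220 − 112 + 1 = 109.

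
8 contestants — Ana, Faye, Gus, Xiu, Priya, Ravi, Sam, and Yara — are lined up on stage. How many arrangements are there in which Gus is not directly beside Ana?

Of the 8! = 40320 arrangements, those with Gus and Ana adjacent number 2 × 7! = 10080 (treat the pair as a block with 2 internal orders).
Complementary counting: 40320 − 10080 = 30240.

30240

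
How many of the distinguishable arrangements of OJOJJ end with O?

4

Fix O in the last position and arrange the remaining 4 letters.
Those 4 letters have J appearing 3 times, giving (4)!/(3!) = 4.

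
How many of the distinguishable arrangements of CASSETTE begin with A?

Fix A in the first position and arrange the remaining 7 letters.
Those 7 letters have E appearing twice, S appearing twice, and T appearing twice, giving (7)!/(2!·2!·2!) = 630.

630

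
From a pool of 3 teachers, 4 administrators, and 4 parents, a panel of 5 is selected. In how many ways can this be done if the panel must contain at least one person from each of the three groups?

364

Total 5-person selections from all 11: C(11,5) = 462.
Selections missing a whole group: no teachers → C(8,5) = 56; no administrators → C(7,5) = 21; no parents → C(7,5) = 21.
Add back selections omitting two groups (i.e. drawn from a single group): C(3,5) + C(4,5) + C(4,5) = 0.
By inclusion–exclusion: 462 − 98 + 0 = 364.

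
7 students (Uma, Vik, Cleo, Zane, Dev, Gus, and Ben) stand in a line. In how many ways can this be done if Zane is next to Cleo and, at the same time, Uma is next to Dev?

480

Treat {Zane,Cleo} as one block (2 orders) and {Uma,Dev} as another (2 orders).
That leaves 5 units to arrange: 2 × 2 × 5! = 4 × 120 = 480.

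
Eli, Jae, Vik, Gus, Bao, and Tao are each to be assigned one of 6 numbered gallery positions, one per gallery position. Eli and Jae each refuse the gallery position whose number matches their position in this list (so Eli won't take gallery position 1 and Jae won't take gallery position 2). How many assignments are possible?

504

Let Aᵢ (for i ∈ {1, 2}) be the placements that put person i in their forbidden gallery position. Any j of these fix j positions, leaving (6−j)! ways to fill the rest, and there are C(2,j) ways to pick which j.
By inclusion–exclusion, the number of valid placements is Σ_{j=0}^{2} (−1)^j C(2,j)·(6−j)!.
Computing: 720 − 240 + 24 = 504.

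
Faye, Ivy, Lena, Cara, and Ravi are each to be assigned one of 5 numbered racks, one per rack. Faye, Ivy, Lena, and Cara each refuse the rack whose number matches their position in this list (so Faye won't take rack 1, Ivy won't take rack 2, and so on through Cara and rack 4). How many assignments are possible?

Let Aᵢ (for 1 ≤ i ≤ 4) be the placements that put person i in their forbidden rack. Any j of these fix j positions, leaving (5−j)! ways to fill the rest, and there are C(4,j) ways to pick which j.
By inclusion–exclusion, the number of valid placements is Σ_{j=0}^{4} (−1)^j C(4,j)·(5−j)!.
Computing: 120 − 96 + 36 − 8 + 1 = 53.

53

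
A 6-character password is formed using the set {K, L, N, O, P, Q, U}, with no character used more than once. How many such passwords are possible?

This is a permutation of 6 out of 7: P(7,6) = 7!/1!.
That product is 7 × 6 × 5 × 4 × 3 × 2 = 5040.

5040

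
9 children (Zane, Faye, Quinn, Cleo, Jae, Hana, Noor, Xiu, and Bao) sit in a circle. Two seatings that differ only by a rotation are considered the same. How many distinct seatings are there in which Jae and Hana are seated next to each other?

Treat {Jae, Hana} as one unit (2 internal orders) and seat the resulting 8 units around the table: (7)! circular arrangements.
So 2 × (7)! = 2 × 5040 = 10080.

10080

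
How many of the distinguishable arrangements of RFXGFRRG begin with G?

420

Fix G in the first position and arrange the remaining 7 letters.
Those 7 letters have F appearing twice and R appearing 3 times, giving (7)!/(3!·2!) = 420.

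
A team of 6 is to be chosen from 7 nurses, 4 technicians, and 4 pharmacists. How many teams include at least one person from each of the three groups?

Unrestricted: C(15,6) = 5005 ways to pick any 6 of the 15.
Subtract selections that omit an entire group: no nurses → C(8,6) = 28; no technicians → C(11,6) = 462; no pharmacists → C(11,6) = 462.
Add back selections omitting two groups (i.e. drawn from a single group): C(7,6) + C(4,6) + C(4,6) = 7.
By inclusion–exclusion: 5005 − 952 + 7 = 4060.

4060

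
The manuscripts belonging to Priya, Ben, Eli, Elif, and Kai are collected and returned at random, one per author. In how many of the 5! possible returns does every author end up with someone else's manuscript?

Count assignments avoiding every fixed point. For any j of the 5 authors fixed to their own manuscript, the other 5−j can be arranged in (5−j)! ways.
By inclusion–exclusion this is Σ_{j=0}^{5} (−1)^j C(5,j)·(5−j)!.
Computing: 120 − 120 + 60 − 20 + 5 − 1 = 44.

44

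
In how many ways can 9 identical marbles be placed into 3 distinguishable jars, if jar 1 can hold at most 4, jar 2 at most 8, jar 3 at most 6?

33

Without the upper bounds there are C(11,2) = 55 ways to split 9 among 3 jars.
Subtract solutions that violate a single cap (substitute x_i' = x_i − (cap_i+1)): x_1 ≥ 5 gives C(6,2) = 15; x_2 ≥ 9 gives C(2,2) = 1; x_3 ≥ 7 gives C(4,2) = 6. Together 22.
No two caps can be exceeded simultaneously, so the pair terms are all 0.
By inclusion–exclusion the count is 55 − 22 + 0 = 33.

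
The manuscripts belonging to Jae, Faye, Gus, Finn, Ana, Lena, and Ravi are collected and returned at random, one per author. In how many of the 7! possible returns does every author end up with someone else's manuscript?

1854

This is the derangement count D_7: permutations of 7 items with no fixed point.
By inclusion–exclusion this is Σ_{j=0}^{7} (−1)^j C(7,j)·(7−j)!.
Computing: 5040 − 5040 + 2520 − 840 + 210 − 42 + 7 − 1 = 1854.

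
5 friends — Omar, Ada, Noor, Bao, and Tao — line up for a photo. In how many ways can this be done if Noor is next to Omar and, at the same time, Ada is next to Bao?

24

Treat {Noor,Omar} as one block (2 orders) and {Ada,Bao} as another (2 orders).
That leaves 3 units to arrange: 2 × 2 × 3! = 4 × 6 = 24.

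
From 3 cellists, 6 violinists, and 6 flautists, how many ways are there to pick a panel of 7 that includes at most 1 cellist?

3564

Split by how many cellists are chosen (0 through 1).
Sum: C(3,0)·C(12,7) + C(3,1)·C(12,6) = 792 + 2772 = 3564.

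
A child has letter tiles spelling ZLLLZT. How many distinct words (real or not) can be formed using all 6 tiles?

60

Letter multiplicities in ZLLLZT: L×3, T×1, Z×2.
So there are 6! / (3!·2!) = 60 distinguishable arrangements.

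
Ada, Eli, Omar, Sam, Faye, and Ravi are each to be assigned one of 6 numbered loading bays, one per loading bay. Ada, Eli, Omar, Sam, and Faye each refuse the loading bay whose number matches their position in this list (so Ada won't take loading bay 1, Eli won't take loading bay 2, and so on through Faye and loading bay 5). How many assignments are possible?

Let Aᵢ (for 1 ≤ i ≤ 5) be the placements that put person i in their forbidden loading bay. Any j of these fix j positions, leaving (6−j)! ways to fill the rest, and there are C(5,j) ways to pick which j.
By inclusion–exclusion, the number of valid placements is Σ_{j=0}^{5} (−1)^j C(5,j)·(6−j)!.
Computing: 720 − 600 + 240 − 60 + 10 − 1 = 309.

309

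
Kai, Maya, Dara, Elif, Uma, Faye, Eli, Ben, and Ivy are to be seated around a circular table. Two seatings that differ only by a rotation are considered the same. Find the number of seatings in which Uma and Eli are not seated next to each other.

30240

All circular seatings of 9 people number (8)! = 40320.
Those with Uma next to Eli: fuse the pair into one unit and seat 8 units around a circle — 2·(7)! = 10080.
Subtracting, 40320 − 10080 = 30240.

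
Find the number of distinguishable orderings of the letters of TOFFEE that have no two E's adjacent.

120

Total arrangements of TOFFEE: 6!/(2!·2!) = 180.
If the two E's are adjacent, glue them into one block, leaving 5 items to arrange: (5)!/(2!) = 60 ways.
Subtracting, 180 − 60 = 120 arrangements keep the E's apart.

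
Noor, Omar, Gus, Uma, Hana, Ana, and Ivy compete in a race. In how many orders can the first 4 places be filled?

This is an ordered selection of 4 from 7: P(7,4).
That gives 7 × 6 × 5 × 4 = 840.

840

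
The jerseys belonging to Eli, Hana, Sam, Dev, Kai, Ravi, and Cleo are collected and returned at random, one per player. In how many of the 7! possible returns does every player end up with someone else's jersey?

Count assignments avoiding every fixed point. For any j of the 7 players fixed to their old jersey, the other 7−j can be arranged in (7−j)! ways.
By inclusion–exclusion this is Σ_{j=0}^{7} (−1)^j C(7,j)·(7−j)!.
Computing: 5040 − 5040 + 2520 − 840 + 210 − 42 + 7 − 1 = 1854.

1854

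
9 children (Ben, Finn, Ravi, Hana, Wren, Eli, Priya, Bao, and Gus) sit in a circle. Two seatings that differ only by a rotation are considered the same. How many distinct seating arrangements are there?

40320

Around a circle, 9 distinct people have 9!/9 = (8)! = 40320 rotationally distinct seatings.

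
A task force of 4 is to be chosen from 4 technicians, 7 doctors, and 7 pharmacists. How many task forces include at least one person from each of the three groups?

1470

Unrestricted: C(18,4) = 3060 ways to pick any 4 of the 18.
Selections missing a whole group: no technicians → C(14,4) = 1001; no doctors → C(11,4) = 330; no pharmacists → C(11,4) = 330.
Add back selections omitting two groups (i.e. drawn from a single group): C(4,4) + C(7,4) + C(7,4) = 71.
By inclusion–exclusion: 3060 − 1661 + 71 = 1470.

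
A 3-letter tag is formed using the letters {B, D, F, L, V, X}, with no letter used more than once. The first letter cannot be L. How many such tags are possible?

100

The first letter has 6−1 = 5 choices (anything except L).
The remaining 2 letters are filled from the other 5 symbols without repetition: 5 × 4 = 20.
Total: 5 × 20 = 100.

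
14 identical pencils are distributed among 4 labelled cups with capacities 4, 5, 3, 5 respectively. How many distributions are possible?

20

Without the upper bounds there are C(17,3) = 680 ways to split 14 among 4 cups.
Subtract solutions that violate a single cap (substitute x_i' = x_i − (cap_i+1)): x_1 ≥ 5 gives C(12,3) = 220; x_2 ≥ 6 gives C(11,3) = 165; x_3 ≥ 4 gives C(13,3) = 286; x_4 ≥ 6 gives C(11,3) = 165. Together 836.
Add back pairs where two caps are both exceeded: 20 + 56 + 20 + 35 + 10 + 35 = 176.
By inclusion–exclusion the count is 680 − 836 + 176 = 20.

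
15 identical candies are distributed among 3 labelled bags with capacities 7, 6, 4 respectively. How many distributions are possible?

Ignoring the caps, the number of non-negative solutions to x_1+…+x_3 = 15 is C(17,2) = 136.
Subtract solutions that violate a single cap (substitute x_i' = x_i − (cap_i+1)): x_1 ≥ 8 gives C(9,2) = 36; x_2 ≥ 7 gives C(10,2) = 45; x_3 ≥ 5 gives C(12,2) = 66. Together 147.
Add back pairs where two caps are both exceeded: 1 + 6 + 10 = 17.
By inclusion–exclusion the count is 136 − 147 + 17 = 6.

6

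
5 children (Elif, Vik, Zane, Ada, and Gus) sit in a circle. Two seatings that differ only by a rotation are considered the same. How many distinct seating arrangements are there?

Seat Elif anywhere (absorbing the rotational symmetry), then permute the other 4: (4)! = 24.

24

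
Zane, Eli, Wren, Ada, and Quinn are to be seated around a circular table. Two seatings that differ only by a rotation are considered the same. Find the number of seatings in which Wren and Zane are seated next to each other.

Treat {Wren, Zane} as one unit (2 internal orders) and seat the resulting 4 units around the table: (3)! circular arrangements.
So 2 × (3)! = 2 × 6 = 12.

12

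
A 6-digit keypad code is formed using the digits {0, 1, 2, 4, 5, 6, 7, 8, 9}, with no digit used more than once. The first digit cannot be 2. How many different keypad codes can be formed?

The first digit has 9−1 = 8 choices (anything except 2).
The remaining 5 digits are filled from the other 8 symbols without repetition: 8 × 7 × 6 × 5 × 4 = 6720.
Total: 8 × 6720 = 53760.

53760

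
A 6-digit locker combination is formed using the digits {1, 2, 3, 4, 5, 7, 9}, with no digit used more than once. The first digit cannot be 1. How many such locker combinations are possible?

4320

The first digit has 7−1 = 6 choices (anything except 1).
The remaining 5 digits are filled from the other 6 symbols without repetition: 6 × 5 × 4 × 3 × 2 = 720.
Total: 6 × 720 = 4320.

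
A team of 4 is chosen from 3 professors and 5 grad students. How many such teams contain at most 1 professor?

Split by how many professors are chosen (0 through 1).
Sum: C(3,0)·C(5,4) + C(3,1)·C(5,3) = 5 + 30 = 35.

35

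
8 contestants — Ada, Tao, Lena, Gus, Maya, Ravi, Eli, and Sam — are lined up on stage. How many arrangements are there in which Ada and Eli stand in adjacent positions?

Glue Ada and Eli into one block (2 internal orders), leaving 7 units to arrange in a row.
That gives 2 × 7! = 2 × 5040 = 10080.

10080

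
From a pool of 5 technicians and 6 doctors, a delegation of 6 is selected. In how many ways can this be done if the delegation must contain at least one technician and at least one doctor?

Total 6-person selections from all 11: C(11,6) = 462.
Subtract selections that omit an entire group: no technicians → C(6,6) = 1; no doctors → C(5,6) = 0.
Both groups omitted at once is impossible, so 462 − 1 = 461.

461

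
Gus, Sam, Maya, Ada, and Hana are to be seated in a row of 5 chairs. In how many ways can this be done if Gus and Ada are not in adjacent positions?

72

There are 5! = 120 arrangements in all. If Gus and Ada are adjacent, merging them into one block gives 2·(4)! = 48 arrangements.
So 120 − 48 = 72 arrangements keep them apart.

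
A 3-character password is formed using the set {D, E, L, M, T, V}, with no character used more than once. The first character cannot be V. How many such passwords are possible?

100

The first character has 6−1 = 5 choices (anything except V).
The remaining 2 characters are filled from the other 5 symbols without repetition: 5 × 4 = 20.
Total: 5 × 20 = 100.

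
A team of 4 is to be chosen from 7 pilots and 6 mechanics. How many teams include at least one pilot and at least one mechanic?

665

With no constraint there are C(13,4) = 715 possible selections.
Selections missing a whole group: no pilots → C(6,4) = 15; no mechanics → C(7,4) = 35.
Both groups omitted at once is impossible, so 715 − 50 = 665.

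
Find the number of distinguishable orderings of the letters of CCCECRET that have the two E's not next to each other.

Total arrangements of CCCECRET: 8!/(4!·2!) = 840.
Arrangements with the E's together: treat EE as one letter, giving (7)!/(4!) = 210.
Hence 840 − 210 = 630.

630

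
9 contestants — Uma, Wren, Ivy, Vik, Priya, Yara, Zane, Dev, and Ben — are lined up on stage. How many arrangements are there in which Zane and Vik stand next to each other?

Place the 7 others and the Zane-Vik pair as 8 objects in a line; the pair has 2 internal arrangements.
That gives 2 × 8! = 2 × 40320 = 80640.

80640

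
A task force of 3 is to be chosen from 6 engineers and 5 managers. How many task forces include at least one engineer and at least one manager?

135

Total 3-person selections from all 11: C(11,3) = 165.
Selections missing a whole group: no engineers → C(5,3) = 10; no managers → C(6,3) = 20.
Both groups omitted at once is impossible, so 165 − 30 = 135.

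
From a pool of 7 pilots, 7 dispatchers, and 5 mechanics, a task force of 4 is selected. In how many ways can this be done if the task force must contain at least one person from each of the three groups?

With no constraint there are C(19,4) = 3876 possible selections.
Subtract selections that omit an entire group: no pilots → C(12,4) = 495; no dispatchers → C(12,4) = 495; no mechanics → C(14,4) = 1001.
Add back selections omitting two groups (i.e. drawn from a single group): C(7,4) + C(7,4) + C(5,4) = 75.
By inclusion–exclusion: 3876 − 1991 + 75 = 1960.

1960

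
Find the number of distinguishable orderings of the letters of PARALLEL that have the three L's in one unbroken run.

360

Treat the 3 copies of L as a single block. The multiset to arrange is then {LLL, A, A, E, P, R}, 6 items in all.
That gives (6)!/(2!) = 360 arrangements.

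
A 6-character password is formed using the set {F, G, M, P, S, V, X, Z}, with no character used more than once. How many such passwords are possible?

20160

This is a permutation of 6 out of 8: P(8,6) = 8!/2!.
8 × 7 × 6 × 5 × 4 × 3 = 20160.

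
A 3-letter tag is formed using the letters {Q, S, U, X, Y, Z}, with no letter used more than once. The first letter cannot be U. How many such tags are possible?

100

The first letter has 6−1 = 5 choices (anything except U).
The remaining 2 letters are filled from the other 5 symbols without repetition: 5 × 4 = 20.
Total: 5 × 20 = 100.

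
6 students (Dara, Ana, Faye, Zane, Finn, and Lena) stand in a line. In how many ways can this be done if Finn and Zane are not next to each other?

Of the 6! = 720 arrangements, those with Finn and Zane adjacent number 2 × 5! = 240 (treat the pair as a block with 2 internal orders).
So 720 − 240 = 480 arrangements keep them apart.

480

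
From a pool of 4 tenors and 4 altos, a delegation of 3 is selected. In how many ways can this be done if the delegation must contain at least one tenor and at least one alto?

48

Unrestricted: C(8,3) = 56 ways to pick any 3 of the 8.
Subtract selections that omit an entire group: no tenors → C(4,3) = 4; no altos → C(4,3) = 4.
Both groups omitted at once is impossible, so 56 − 8 = 48.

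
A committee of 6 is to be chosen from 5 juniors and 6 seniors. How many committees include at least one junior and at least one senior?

461

Unrestricted: C(11,6) = 462 ways to pick any 6 of the 11.
Selections missing a whole group: no juniors → C(6,6) = 1; no seniors → C(5,6) = 0.
Both groups omitted at once is impossible, so 462 − 1 = 461.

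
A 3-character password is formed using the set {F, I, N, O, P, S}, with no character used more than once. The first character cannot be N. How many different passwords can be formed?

100

The first character has 6−1 = 5 choices (anything except N).
The remaining 2 characters are filled from the other 5 symbols without repetition: 5 × 4 = 20.
Total: 5 × 20 = 100.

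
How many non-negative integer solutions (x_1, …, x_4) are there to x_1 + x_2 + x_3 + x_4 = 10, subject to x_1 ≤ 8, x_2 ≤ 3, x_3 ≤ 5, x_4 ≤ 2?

By stars and bars, unrestricted non-negative solutions to x_1+…+x_4 = 10 number C(10+3,3) = 286.
Subtract solutions that violate a single cap (substitute x_i' = x_i − (cap_i+1)): x_1 ≥ 9 gives C(4,3) = 4; x_2 ≥ 4 gives C(9,3) = 84; x_3 ≥ 6 gives C(7,3) = 35; x_4 ≥ 3 gives C(10,3) = 120. Together 243.
Add back pairs where two caps are both exceeded: 0 + 0 + 0 + 1 + 20 + 4 = 25.
By inclusion–exclusion the count is 286 − 243 + 25 = 68.

68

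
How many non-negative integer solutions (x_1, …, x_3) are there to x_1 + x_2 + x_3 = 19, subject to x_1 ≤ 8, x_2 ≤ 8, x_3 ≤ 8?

Without the upper bounds there are C(21,2) = 210 ways to split 19 among 3 variables.
Subtract solutions that violate a single cap (substitute x_i' = x_i − (cap_i+1)): x_1 ≥ 9 gives C(12,2) = 66; x_2 ≥ 9 gives C(12,2) = 66; x_3 ≥ 9 gives C(12,2) = 66. Together 198.
Add back pairs where two caps are both exceeded: 3 + 3 + 3 = 9.
By inclusion–exclusion the count is 210 − 198 + 9 = 21.

21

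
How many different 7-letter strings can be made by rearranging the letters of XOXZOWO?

420

Letter multiplicities in XOXZOWO: O×3, W×1, X×2, Z×1.
So there are 7! / (3!·2!) = 420 distinguishable arrangements.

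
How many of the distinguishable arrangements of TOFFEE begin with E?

60

Fix E in the first position and arrange the remaining 5 letters.
Those 5 letters have F appearing twice, giving (5)!/(2!) = 60.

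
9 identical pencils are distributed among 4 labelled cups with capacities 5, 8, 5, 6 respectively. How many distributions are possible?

169

By stars and bars, unrestricted non-negative solutions to x_1+…+x_4 = 9 number C(9+3,3) = 220.
Subtract solutions that violate a single cap (substitute x_i' = x_i − (cap_i+1)): x_1 ≥ 6 gives C(6,3) = 20; x_2 ≥ 9 gives C(3,3) = 1; x_3 ≥ 6 gives C(6,3) = 20; x_4 ≥ 7 gives C(5,3) = 10. Together 51.
No two caps can be exceeded simultaneously, so the pair terms are all 0.
By inclusion–exclusion the count is 220 − 51 + 0 = 169.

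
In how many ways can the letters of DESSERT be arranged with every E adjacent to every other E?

Treat the 2 copies of E as a single block. The multiset to arrange is then {EE, D, R, S, S, T}, 6 items in all.
That gives (6)!/(2!) = 360 arrangements.

360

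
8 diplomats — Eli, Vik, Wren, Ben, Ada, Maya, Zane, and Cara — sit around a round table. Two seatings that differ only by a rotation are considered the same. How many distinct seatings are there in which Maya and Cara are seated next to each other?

1440

Treat {Maya, Cara} as one unit (2 internal orders) and seat the resulting 7 units around the table: (6)! circular arrangements.
So 2 × (6)! = 2 × 720 = 1440.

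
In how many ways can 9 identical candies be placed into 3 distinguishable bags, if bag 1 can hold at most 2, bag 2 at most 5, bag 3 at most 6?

Without the upper bounds there are C(11,2) = 55 ways to split 9 among 3 bags.
Subtract solutions that violate a single cap (substitute x_i' = x_i − (cap_i+1)): x_1 ≥ 3 gives C(8,2) = 28; x_2 ≥ 6 gives C(5,2) = 10; x_3 ≥ 7 gives C(4,2) = 6. Together 44.
Add back pairs where two caps are both exceeded: 1 + 0 + 0 = 1.
By inclusion–exclusion the count is 55 − 44 + 1 = 12.

12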